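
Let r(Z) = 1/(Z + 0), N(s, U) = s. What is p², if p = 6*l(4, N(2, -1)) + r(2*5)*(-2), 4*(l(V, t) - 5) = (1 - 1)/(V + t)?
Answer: 22201/25 ≈ 888.04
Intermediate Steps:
l(V, t) = 5 (l(V, t) = 5 + ((1 - 1)/(V + t))/4 = 5 + (0/(V + t))/4 = 5 + (¼)*0 = 5 + 0 = 5)
r(Z) = 1/Z
p = 149/5 (p = 6*5 - 2/(2*5) = 30 - 2/10 = 30 + (⅒)*(-2) = 30 - ⅕ = 149/5 ≈ 29.800)
p² = (149/5)² = 22201/25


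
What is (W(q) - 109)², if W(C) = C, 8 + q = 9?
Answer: 11664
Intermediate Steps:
q = 1 (q = -8 + 9 = 1)
(W(q) - 109)² = (1 - 109)² = (-108)² = 11664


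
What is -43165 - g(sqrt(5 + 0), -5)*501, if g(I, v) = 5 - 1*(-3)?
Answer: -47173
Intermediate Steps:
g(I, v) = 8 (g(I, v) = 5 + 3 = 8)
-43165 - g(sqrt(5 + 0), -5)*501 = -43165 - 8*501 = -43165 - 1*4008 = -43165 - 4008 = -47173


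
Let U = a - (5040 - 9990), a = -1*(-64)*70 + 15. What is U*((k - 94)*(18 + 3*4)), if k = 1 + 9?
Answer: -23801400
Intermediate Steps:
a = 4495 (a = 64*70 + 15 = 4480 + 15 = 4495)
k = 10
U = 9445 (U = 4495 - (5040 - 9990) = 4495 - 1*(-4950) = 4495 + 4950 = 9445)
U*((k - 94)*(18 + 3*4)) = 9445*((10 - 94)*(18 + 3*4)) = 9445*(-84*(18 + 12)) = 9445*(-84*30) = 9445*(-2520) = -23801400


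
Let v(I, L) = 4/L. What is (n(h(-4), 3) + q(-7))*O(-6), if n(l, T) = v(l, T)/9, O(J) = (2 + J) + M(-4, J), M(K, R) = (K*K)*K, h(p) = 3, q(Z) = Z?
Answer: 12580/27 ≈ 465.93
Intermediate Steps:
M(K, R) = K³ (M(K, R) = K²*K = K³)
O(J) = -62 + J (O(J) = (2 + J) + (-4)³ = (2 + J) - 64 = -62 + J)
n(l, T) = 4/(9*T) (n(l, T) = (4/T)/9 = (4/T)*(⅑) = 4/(9*T))
(n(h(-4), 3) + q(-7))*O(-6) = ((4/9)/3 - 7)*(-62 - 6) = ((4/9)*(⅓) - 7)*(-68) = (4/27 - 7)*(-68) = -185/27*(-68) = 12580/27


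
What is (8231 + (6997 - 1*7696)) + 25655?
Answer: 33187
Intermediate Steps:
(8231 + (6997 - 1*7696)) + 25655 = (8231 + (6997 - 7696)) + 25655 = (8231 - 699) + 25655 = 7532 + 25655 = 33187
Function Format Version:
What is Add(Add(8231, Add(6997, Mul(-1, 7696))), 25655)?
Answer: 33187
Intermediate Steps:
Add(Add(8231, Add(6997, Mul(-1, 7696))), 25655) = Add(Add(8231, Add(6997, -7696)), 25655) = Add(Add(8231, -699), 25655) = Add(7532, 25655) = 33187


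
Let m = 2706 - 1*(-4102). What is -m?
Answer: -6808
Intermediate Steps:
m = 6808 (m = 2706 + 4102 = 6808)
-m = -1*6808 = -6808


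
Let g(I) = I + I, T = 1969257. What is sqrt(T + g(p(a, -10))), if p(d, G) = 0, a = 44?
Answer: sqrt(1969257) ≈ 1403.3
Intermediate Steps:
g(I) = 2*I
sqrt(T + g(p(a, -10))) = sqrt(1969257 + 2*0) = sqrt(1969257 + 0) = sqrt(1969257)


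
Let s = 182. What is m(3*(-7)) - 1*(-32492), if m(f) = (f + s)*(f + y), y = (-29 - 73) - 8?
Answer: 11401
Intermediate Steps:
y = -110 (y = -102 - 8 = -110)
m(f) = (-110 + f)*(182 + f) (m(f) = (f + 182)*(f - 110) = (182 + f)*(-110 + f) = (-110 + f)*(182 + f))
m(3*(-7)) - 1*(-32492) = (-20020 + (3*(-7))**2 + 72*(3*(-7))) - 1*(-32492) = (-20020 + (-21)**2 + 72*(-21)) + 32492 = (-20020 + 441 - 1512) + 32492 = -21091 + 32492 = 11401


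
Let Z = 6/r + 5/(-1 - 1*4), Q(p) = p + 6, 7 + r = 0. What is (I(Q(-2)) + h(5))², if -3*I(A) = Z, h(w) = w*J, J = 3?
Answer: 107584/441 ≈ 243.95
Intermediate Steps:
r = -7 (r = -7 + 0 = -7)
h(w) = 3*w (h(w) = w*3 = 3*w)
Q(p) = 6 + p
Z = -13/7 (Z = 6/(-7) + 5/(-1 - 1*4) = 6*(-⅐) + 5/(-1 - 4) = -6/7 + 5/(-5) = -6/7 + 5*(-⅕) = -6/7 - 1 = -13/7 ≈ -1.8571)
I(A) = 13/21 (I(A) = -⅓*(-13/7) = 13/21)
(I(Q(-2)) + h(5))² = (13/21 + 3*5)² = (13/21 + 15)² = (328/21)² = 107584/441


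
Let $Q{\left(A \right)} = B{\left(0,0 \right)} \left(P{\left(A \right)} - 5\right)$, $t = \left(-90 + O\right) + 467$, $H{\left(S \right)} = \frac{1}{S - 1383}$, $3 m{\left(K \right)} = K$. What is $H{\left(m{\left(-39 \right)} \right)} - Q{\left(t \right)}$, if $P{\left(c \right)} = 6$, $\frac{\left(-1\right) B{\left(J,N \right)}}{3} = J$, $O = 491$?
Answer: $- \frac{1}{1396} \approx -0.00071633$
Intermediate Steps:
$m{\left(K \right)} = \frac{K}{3}$
$B{\left(J,N \right)} = - 3 J$
$H{\left(S \right)} = \frac{1}{-1383 + S}$
$t = 868$ ($t = \left(-90 + 491\right) + 467 = 401 + 467 = 868$)
$Q{\left(A \right)} = 0$ ($Q{\left(A \right)} = \left(-3\right) 0 \left(6 - 5\right) = 0 \cdot 1 = 0$)
$H{\left(m{\left(-39 \right)} \right)} - Q{\left(t \right)} = \frac{1}{-1383 + \frac{1}{3} \left(-39\right)} - 0 = \frac{1}{-1383 - 13} + 0 = \frac{1}{-1396} + 0 = - \frac{1}{1396} + 0 = - \frac{1}{1396}$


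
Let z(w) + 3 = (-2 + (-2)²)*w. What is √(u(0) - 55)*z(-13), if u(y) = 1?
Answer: -87*I*√6 ≈ -213.11*I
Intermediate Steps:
z(w) = -3 + 2*w (z(w) = -3 + (-2 + (-2)²)*w = -3 + (-2 + 4)*w = -3 + 2*w)
√(u(0) - 55)*z(-13) = √(1 - 55)*(-3 + 2*(-13)) = √(-54)*(-3 - 26) = (3*I*√6)*(-29) = -87*I*√6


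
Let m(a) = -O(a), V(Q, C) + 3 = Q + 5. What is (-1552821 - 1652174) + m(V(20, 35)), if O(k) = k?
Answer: -3205017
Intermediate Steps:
V(Q, C) = 2 + Q (V(Q, C) = -3 + (Q + 5) = -3 + (5 + Q) = 2 + Q)
m(a) = -a
(-1552821 - 1652174) + m(V(20, 35)) = (-1552821 - 1652174) - (2 + 20) = -3204995 - 1*22 = -3204995 - 22 = -3205017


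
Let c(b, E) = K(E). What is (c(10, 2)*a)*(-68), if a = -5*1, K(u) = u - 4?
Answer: -680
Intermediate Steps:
K(u) = -4 + u
c(b, E) = -4 + E
a = -5
(c(10, 2)*a)*(-68) = ((-4 + 2)*(-5))*(-68) = -2*(-5)*(-68) = 10*(-68) = -680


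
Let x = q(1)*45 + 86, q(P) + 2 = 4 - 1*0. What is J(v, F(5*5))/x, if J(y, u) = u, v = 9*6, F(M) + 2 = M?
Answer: 23/176 ≈ 0.13068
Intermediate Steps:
q(P) = 2 (q(P) = -2 + (4 - 1*0) = -2 + (4 + 0) = -2 + 4 = 2)
F(M) = -2 + M
v = 54
x = 176 (x = 2*45 + 86 = 90 + 86 = 176)
J(v, F(5*5))/x = (-2 + 5*5)/176 = (-2 + 25)*(1/176) = 23*(1/176) = 23/176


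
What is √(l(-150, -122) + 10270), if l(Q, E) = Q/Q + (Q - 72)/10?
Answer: 2*√64055/5 ≈ 101.24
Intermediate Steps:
l(Q, E) = -31/5 + Q/10 (l(Q, E) = 1 + (-72 + Q)*(⅒) = 1 + (-36/5 + Q/10) = -31/5 + Q/10)
√(l(-150, -122) + 10270) = √((-31/5 + (⅒)*(-150)) + 10270) = √((-31/5 - 15) + 10270) = √(-106/5 + 10270) = √(51244/5) = 2*√64055/5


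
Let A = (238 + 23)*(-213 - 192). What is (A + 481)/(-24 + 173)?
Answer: -105224/149 ≈ -706.20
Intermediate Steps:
A = -105705 (A = 261*(-405) = -105705)
(A + 481)/(-24 + 173) = (-105705 + 481)/(-24 + 173) = -105224/149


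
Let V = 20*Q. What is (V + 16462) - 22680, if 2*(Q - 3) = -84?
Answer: -6998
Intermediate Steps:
Q = -39 (Q = 3 + (½)*(-84) = 3 - 42 = -39)
V = -780 (V = 20*(-39) = -780)
(V + 16462) - 22680 = (-780 + 16462) - 22680 = 15682 - 22680 = -6998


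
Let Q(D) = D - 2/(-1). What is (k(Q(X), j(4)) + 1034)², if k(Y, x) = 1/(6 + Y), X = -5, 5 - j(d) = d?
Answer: 9628609/9 ≈ 1.0698e+6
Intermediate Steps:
j(d) = 5 - d
Q(D) = 2 + D (Q(D) = D - 2*(-1) = D + 2 = 2 + D)
(k(Q(X), j(4)) + 1034)² = (1/(6 + (2 - 5)) + 1034)² = (1/(6 - 3) + 1034)² = (1/3 + 1034)² = (⅓ + 1034)² = (3103/3)² = 9628609/9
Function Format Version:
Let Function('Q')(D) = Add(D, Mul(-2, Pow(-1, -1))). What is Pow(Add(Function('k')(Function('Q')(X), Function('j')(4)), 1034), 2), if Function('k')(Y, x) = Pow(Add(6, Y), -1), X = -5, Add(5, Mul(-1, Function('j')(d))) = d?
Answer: Rational(9628609, 9) ≈ 1.0698e+6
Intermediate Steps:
Function('j')(d) = Add(5, Mul(-1, d))
Function('Q')(D) = Add(2, D) (Function('Q')(D) = Add(D, Mul(-2, -1)) = Add(D, 2) = Add(2, D))
Pow(Add(Function('k')(Function('Q')(X), Function('j')(4)), 1034), 2) = Pow(Add(Pow(Add(6, Add(2, -5)), -1), 1034), 2) = Pow(Add(Pow(Add(6, -3), -1), 1034), 2) = Pow(Add(Pow(3, -1), 1034), 2) = Pow(Add(Rational(1, 3), 1034), 2) = Pow(Rational(3103, 3), 2) = Rational(9628609, 9)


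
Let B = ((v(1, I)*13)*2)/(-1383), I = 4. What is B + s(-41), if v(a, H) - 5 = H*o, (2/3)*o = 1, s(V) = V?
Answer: -56989/1383 ≈ -41.207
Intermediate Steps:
o = 3/2 (o = (3/2)*1 = 3/2 ≈ 1.5000)
v(a, H) = 5 + 3*H/2 (v(a, H) = 5 + H*(3/2) = 5 + 3*H/2)
B = -286/1383 (B = (((5 + (3/2)*4)*13)*2)/(-1383) = (((5 + 6)*13)*2)*(-1/1383) = ((11*13)*2)*(-1/1383) = (143*2)*(-1/1383) = 286*(-1/1383) = -286/1383 ≈ -0.20680)
B + s(-41) = -286/1383 - 41 = -56989/1383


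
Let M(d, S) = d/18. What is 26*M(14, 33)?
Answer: 182/9 ≈ 20.222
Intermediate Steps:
M(d, S) = d/18 (M(d, S) = d*(1/18) = d/18)
26*M(14, 33) = 26*((1/18)*14) = 26*(7/9) = 182/9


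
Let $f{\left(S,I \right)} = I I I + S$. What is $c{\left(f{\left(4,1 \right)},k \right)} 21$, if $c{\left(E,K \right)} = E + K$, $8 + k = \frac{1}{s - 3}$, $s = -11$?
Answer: $- \frac{129}{2} \approx -64.5$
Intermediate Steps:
$k = - \frac{113}{14}$ ($k = -8 + \frac{1}{-11 - 3} = -8 + \frac{1}{-14} = -8 - \frac{1}{14} = - \frac{113}{14} \approx -8.0714$)
$f{\left(S,I \right)} = S + I^{3}$ ($f{\left(S,I \right)} = I^{2} I + S = I^{3} + S = S + I^{3}$)
$c{\left(f{\left(4,1 \right)},k \right)} 21 = \left(\left(4 + 1^{3}\right) - \frac{113}{14}\right) 21 = \left(\left(4 + 1\right) - \frac{113}{14}\right) 21 = \left(5 - \frac{113}{14}\right) 21 = \left(- \frac{43}{14}\right) 21 = - \frac{129}{2}$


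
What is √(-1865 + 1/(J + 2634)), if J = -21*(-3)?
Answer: 4*I*√847853193/2697 ≈ 43.186*I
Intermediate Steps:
J = 63
√(-1865 + 1/(J + 2634)) = √(-1865 + 1/(63 + 2634)) = √(-1865 + 1/2697) = √(-5029904/2697) = 4*I*√847853193/2697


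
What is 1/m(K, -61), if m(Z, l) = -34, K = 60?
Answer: -1/34 ≈ -0.029412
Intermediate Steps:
1/m(K, -61) = 1/(-34) = -1/34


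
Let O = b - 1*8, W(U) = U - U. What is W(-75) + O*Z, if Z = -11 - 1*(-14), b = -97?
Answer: -315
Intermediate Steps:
W(U) = 0
Z = 3 (Z = -11 + 14 = 3)
O = -105 (O = -97 - 1*8 = -97 - 8 = -105)
W(-75) + O*Z = 0 - 105*3 = 0 - 315 = -315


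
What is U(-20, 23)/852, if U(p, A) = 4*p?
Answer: -20/213 ≈ -0.093897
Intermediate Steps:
U(-20, 23)/852 = (4*(-20))/852 = -80*1/852 = -20/213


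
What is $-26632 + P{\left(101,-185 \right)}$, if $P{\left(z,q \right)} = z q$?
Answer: $-45317$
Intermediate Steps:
$P{\left(z,q \right)} = q z$
$-26632 + P{\left(101,-185 \right)} = -26632 - 18685 = -45317$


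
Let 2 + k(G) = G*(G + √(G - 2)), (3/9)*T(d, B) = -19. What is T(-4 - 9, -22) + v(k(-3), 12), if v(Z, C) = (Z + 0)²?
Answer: -53 - 42*I*√5 ≈ -53.0 - 93.915*I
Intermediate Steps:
T(d, B) = -57 (T(d, B) = 3*(-19) = -57)
k(G) = -2 + G*(G + √(-2 + G)) (k(G) = -2 + G*(G + √(G - 2)) = -2 + G*(G + √(-2 + G)))
v(Z, C) = Z²
T(-4 - 9, -22) + v(k(-3), 12) = -57 + (-2 + (-3)² - 3*√(-2 - 3))² = -57 + (-2 + 9 - 3*I*√5)² = -57 + (7 - 3*I*√5)²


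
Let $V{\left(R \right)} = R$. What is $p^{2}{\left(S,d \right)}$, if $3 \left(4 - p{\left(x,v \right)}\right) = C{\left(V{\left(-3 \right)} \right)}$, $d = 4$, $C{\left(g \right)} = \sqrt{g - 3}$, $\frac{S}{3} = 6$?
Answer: $\frac{\left(12 - i \sqrt{6}\right)^{2}}{9} \approx 15.333 - 6.532 i$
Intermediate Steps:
$S = 18$ ($S = 3 \cdot 6 = 18$)
$C{\left(g \right)} = \sqrt{-3 + g}$
$p{\left(x,v \right)} = 4 - \frac{i \sqrt{6}}{3}$ ($p{\left(x,v \right)} = 4 - \frac{\sqrt{-3 - 3}}{3} = 4 - \frac{\sqrt{-6}}{3} = 4 - \frac{i \sqrt{6}}{3}$)
$p^{2}{\left(S,d \right)} = \left(4 - \frac{i \sqrt{6}}{3}\right)^{2}$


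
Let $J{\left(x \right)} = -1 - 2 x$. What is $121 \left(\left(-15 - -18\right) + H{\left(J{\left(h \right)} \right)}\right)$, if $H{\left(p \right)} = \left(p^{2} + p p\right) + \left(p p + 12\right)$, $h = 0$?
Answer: $2178$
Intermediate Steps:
$H{\left(p \right)} = 12 + 3 p^{2}$ ($H{\left(p \right)} = \left(p^{2} + p^{2}\right) + \left(p^{2} + 12\right) = 2 p^{2} + \left(12 + p^{2}\right) = 12 + 3 p^{2}$)
$121 \left(\left(-15 - -18\right) + H{\left(J{\left(h \right)} \right)}\right) = 121 \left(\left(-15 - -18\right) + \left(12 + 3 \left(-1 - 0\right)^{2}\right)\right) = 121 \left(\left(-15 + 18\right) + \left(12 + 3 \left(-1 + 0\right)^{2}\right)\right) = 121 \left(3 + \left(12 + 3 \left(-1\right)^{2}\right)\right) = 121 \left(3 + \left(12 + 3 \cdot 1\right)\right) = 121 \left(3 + \left(12 + 3\right)\right) = 121 \left(3 + 15\right) = 121 \cdot 18 = 2178$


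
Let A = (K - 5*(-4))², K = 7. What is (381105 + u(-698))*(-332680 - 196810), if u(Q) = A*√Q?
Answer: -201791286450 - 385998210*I*√698 ≈ -2.0179e+11 - 1.0198e+10*I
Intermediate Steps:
A = 729 (A = (7 - 5*(-4))² = (7 + 20)² = 27² = 729)
u(Q) = 729*√Q
(381105 + u(-698))*(-332680 - 196810) = (381105 + 729*√(-698))*(-332680 - 196810) = (381105 + 729*(I*√698))*(-529490) = (381105 + 729*I*√698)*(-529490) = -201791286450 - 385998210*I*√698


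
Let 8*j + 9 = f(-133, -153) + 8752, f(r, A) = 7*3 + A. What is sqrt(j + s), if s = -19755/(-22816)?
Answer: sqrt(35048694302)/5704 ≈ 32.821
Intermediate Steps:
f(r, A) = 21 + A
s = 19755/22816 (s = -19755*(-1/22816) = 19755/22816 ≈ 0.86584)
j = 8611/8 (j = -9/8 + ((21 - 153) + 8752)/8 = -9/8 + (-132 + 8752)/8 = -9/8 + (1/8)*8620 = -9/8 + 2155/2 = 8611/8 ≈ 1076.4)
sqrt(j + s) = sqrt(8611/8 + 19755/22816) = sqrt(24578327/22816) = sqrt(35048694302)/5704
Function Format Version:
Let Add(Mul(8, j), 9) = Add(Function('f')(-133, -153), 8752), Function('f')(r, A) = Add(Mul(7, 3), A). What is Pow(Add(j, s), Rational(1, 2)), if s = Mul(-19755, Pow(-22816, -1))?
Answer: Mul(Rational(1, 5704), Pow(35048694302, Rational(1, 2))) ≈ 32.821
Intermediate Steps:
Function('f')(r, A) = Add(21, A)
s = Rational(19755, 22816) (s = Mul(-19755, Rational(-1, 22816)) = Rational(19755, 22816) ≈ 0.86584)
j = Rational(8611, 8) (j = Add(Rational(-9, 8), Mul(Rational(1, 8), Add(Add(21, -153), 8752))) = Add(Rational(-9, 8), Mul(Rational(1, 8), Add(-132, 8752))) = Add(Rational(-9, 8), Mul(Rational(1, 8), 8620)) = Add(Rational(-9, 8), Rational(2155, 2)) = Rational(8611, 8) ≈ 1076.4)
Pow(Add(j, s), Rational(1, 2)) = Pow(Add(Rational(8611, 8), Rational(19755, 22816)), Rational(1, 2)) = Pow(Rational(24578327, 22816), Rational(1, 2)) = Mul(Rational(1, 5704), Pow(35048694302, Rational(1, 2)))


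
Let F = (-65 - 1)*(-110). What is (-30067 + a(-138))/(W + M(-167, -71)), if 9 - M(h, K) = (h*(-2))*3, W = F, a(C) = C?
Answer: -30205/6267 ≈ -4.8197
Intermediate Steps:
F = 7260 (F = -66*(-110) = 7260)
W = 7260
M(h, K) = 9 + 6*h (M(h, K) = 9 - h*(-2)*3 = 9 - (-2*h)*3 = 9 - (-6)*h = 9 + 6*h)
(-30067 + a(-138))/(W + M(-167, -71)) = (-30067 - 138)/(7260 + (9 + 6*(-167))) = -30205/(7260 + (9 - 1002)) = -30205/(7260 - 993) = -30205/6267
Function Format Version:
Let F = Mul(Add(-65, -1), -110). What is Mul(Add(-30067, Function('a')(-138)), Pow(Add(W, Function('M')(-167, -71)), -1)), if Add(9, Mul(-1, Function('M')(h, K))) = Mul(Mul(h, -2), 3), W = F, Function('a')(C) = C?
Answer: Rational(-30205, 6267) ≈ -4.8197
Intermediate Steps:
F = 7260 (F = Mul(-66, -110) = 7260)
W = 7260
Function('M')(h, K) = Add(9, Mul(6, h)) (Function('M')(h, K) = Add(9, Mul(-1, Mul(Mul(h, -2), 3))) = Add(9, Mul(-1, Mul(Mul(-2, h), 3))) = Add(9, Mul(-1, Mul(-6, h))) = Add(9, Mul(6, h)))
Mul(Add(-30067, Function('a')(-138)), Pow(Add(W, Function('M')(-167, -71)), -1)) = Mul(Add(-30067, -138), Pow(Add(7260, Add(9, Mul(6, -167))), -1)) = Mul(-30205, Pow(Add(7260, Add(9, -1002)), -1)) = Mul(-30205, Pow(Add(7260, -993), -1)) = Mul(-30205, Pow(6267, -1)) = Mul(-30205, Rational(1, 6267)) = Rational(-30205, 6267)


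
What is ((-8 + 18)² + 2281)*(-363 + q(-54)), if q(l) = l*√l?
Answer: -864303 - 385722*I*√6 ≈ -8.643e+5 - 9.4482e+5*I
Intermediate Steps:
q(l) = l^(3/2)
((-8 + 18)² + 2281)*(-363 + q(-54)) = ((-8 + 18)² + 2281)*(-363 + (-54)^(3/2)) = (10² + 2281)*(-363 - 162*I*√6) = (100 + 2281)*(-363 - 162*I*√6) = 2381*(-363 - 162*I*√6) = -864303 - 385722*I*√6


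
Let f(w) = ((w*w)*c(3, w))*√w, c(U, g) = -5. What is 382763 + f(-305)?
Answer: 382763 - 465125*I*√305 ≈ 3.8276e+5 - 8.1231e+6*I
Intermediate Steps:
f(w) = -5*w^(5/2) (f(w) = ((w*w)*(-5))*√w = (w²*(-5))*√w = (-5*w²)*√w = -5*w^(5/2))
382763 + f(-305) = 382763 - 465125*I*√305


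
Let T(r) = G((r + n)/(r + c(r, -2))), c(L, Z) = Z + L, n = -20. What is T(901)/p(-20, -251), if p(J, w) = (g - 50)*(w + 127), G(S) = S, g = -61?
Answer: 881/24775200 ≈ 3.5560e-5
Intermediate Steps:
c(L, Z) = L + Z
T(r) = (-20 + r)/(-2 + 2*r) (T(r) = (r - 20)/(r + (r - 2)) = (-20 + r)/(r + (-2 + r)) = (-20 + r)/(-2 + 2*r))
p(J, w) = -14097 - 111*w (p(J, w) = (-61 - 50)*(w + 127) = -111*(127 + w) = -14097 - 111*w)
T(901)/p(-20, -251) = ((-20 + 901)/(2*(-1 + 901)))/(-14097 - 111*(-251)) = ((1/2)*881/900)/(-14097 + 27861) = ((1/2)*(1/900)*881)/13764 = (881/1800)*(1/13764) = 881/24775200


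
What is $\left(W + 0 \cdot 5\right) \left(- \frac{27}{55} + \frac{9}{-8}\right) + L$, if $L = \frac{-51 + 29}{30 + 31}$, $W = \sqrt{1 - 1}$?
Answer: $- \frac{22}{61} \approx -0.36066$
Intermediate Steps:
$W = 0$ ($W = \sqrt{0} = 0$)
$L = - \frac{22}{61} \approx -0.36066$
$\left(W + 0 \cdot 5\right) \left(- \frac{27}{55} + \frac{9}{-8}\right) + L = \left(0 + 0 \cdot 5\right) \left(- \frac{27}{55} + \frac{9}{-8}\right) - \frac{22}{61} = \left(0 + 0\right) \left(\left(-27\right) \frac{1}{55} + 9 \left(- \frac{1}{8}\right)\right) - \frac{22}{61} = 0 \left(- \frac{27}{55} - \frac{9}{8}\right) - \frac{22}{61} = 0 \left(- \frac{711}{440}\right) - \frac{22}{61} = 0 - \frac{22}{61} = - \frac{22}{61}$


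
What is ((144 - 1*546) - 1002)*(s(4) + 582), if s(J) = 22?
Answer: -848016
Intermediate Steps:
((144 - 1*546) - 1002)*(s(4) + 582) = ((144 - 1*546) - 1002)*(22 + 582) = ((144 - 546) - 1002)*604 = (-402 - 1002)*604 = -1404*604 = -848016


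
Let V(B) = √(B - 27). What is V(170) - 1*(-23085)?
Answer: 23085 + √143 ≈ 23097.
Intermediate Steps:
V(B) = √(-27 + B)
V(170) - 1*(-23085) = √(-27 + 170) - 1*(-23085) = √143 + 23085 = 23085 + √143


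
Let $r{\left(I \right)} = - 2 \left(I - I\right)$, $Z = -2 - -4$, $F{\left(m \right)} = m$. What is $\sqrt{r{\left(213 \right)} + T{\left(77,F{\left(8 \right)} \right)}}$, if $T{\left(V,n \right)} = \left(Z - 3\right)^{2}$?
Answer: $1$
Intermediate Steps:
$Z = 2$ ($Z = -2 + 4 = 2$)
$r{\left(I \right)} = 0$ ($r{\left(I \right)} = \left(-2\right) 0 = 0$)
$T{\left(V,n \right)} = 1$ ($T{\left(V,n \right)} = \left(2 - 3\right)^{2} = \left(-1\right)^{2} = 1$)
$\sqrt{r{\left(213 \right)} + T{\left(77,F{\left(8 \right)} \right)}} = \sqrt{0 + 1} = \sqrt{1} = 1$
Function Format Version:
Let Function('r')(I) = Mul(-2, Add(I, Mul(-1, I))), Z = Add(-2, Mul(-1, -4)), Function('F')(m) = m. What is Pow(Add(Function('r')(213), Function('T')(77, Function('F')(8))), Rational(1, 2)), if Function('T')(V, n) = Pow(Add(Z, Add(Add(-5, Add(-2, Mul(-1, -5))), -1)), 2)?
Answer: 1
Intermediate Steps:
Z = 2 (Z = Add(-2, 4) = 2)
Function('r')(I) = 0 (Function('r')(I) = Mul(-2, 0) = 0)
Function('T')(V, n) = 1 (Function('T')(V, n) = Pow(Add(2, Add(Add(-5, Add(-2, Mul(-1, -5))), -1)), 2) = Pow(Add(2, Add(Add(-5, Add(-2, 5)), -1)), 2) = Pow(Add(2, Add(Add(-5, 3), -1)), 2) = Pow(Add(2, Add(-2, -1)), 2) = Pow(Add(2, -3), 2) = Pow(-1, 2) = 1)
Pow(Add(Function('r')(213), Function('T')(77, Function('F')(8))), Rational(1, 2)) = Pow(Add(0, 1), Rational(1, 2)) = Pow(1, Rational(1, 2)) = 1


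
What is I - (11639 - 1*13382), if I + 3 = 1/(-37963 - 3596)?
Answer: 72312659/41559 ≈ 1740.0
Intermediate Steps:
I = -124678/41559 (I = -3 + 1/(-37963 - 3596) = -3 + 1/(-41559) = -3 - 1/41559 = -124678/41559 ≈ -3.0000)
I - (11639 - 1*13382) = -124678/41559 - (11639 - 1*13382) = -124678/41559 - (11639 - 13382) = -124678/41559 - 1*(-1743) = -124678/41559 + 1743 = 72312659/41559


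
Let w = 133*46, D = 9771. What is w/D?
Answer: 6118/9771 ≈ 0.62614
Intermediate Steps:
w = 6118
w/D = 6118/9771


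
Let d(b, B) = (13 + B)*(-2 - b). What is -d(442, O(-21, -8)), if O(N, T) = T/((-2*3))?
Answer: 6364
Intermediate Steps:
O(N, T) = -T/6 (O(N, T) = T/(-6) = T*(-1/6) = -T/6)
d(b, B) = (-2 - b)*(13 + B)
-d(442, O(-21, -8)) = -(-26 - 13*442 - (-1)*(-8)/3 - 1*(-1/6*(-8))*442) = -(-26 - 5746 - 2*4/3 - 1*4/3*442) = -(-26 - 5746 - 8/3 - 1768/3) = -1*(-6364) = 6364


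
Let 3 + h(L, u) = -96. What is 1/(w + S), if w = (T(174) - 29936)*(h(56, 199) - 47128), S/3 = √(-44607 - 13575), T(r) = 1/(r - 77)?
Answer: 13302321743029/18806649352227489638191 - 28227*I*√58182/18806649352227489638191 ≈ 7.0732e-10 - 3.6203e-16*I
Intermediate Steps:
h(L, u) = -99 (h(L, u) = -3 - 96 = -99)
T(r) = 1/(-77 + r)
S = 3*I*√58182 (S = 3*√(-44607 - 13575) = 3*√(-58182) = 3*(I*√58182) = 3*I*√58182 ≈ 723.63*I)
w = 137137337557/97 (w = (1/(-77 + 174) - 29936)*(-99 - 47128) = (1/97 - 29936)*(-47227) = -2903791/97*(-47227) = 137137337557/97 ≈ 1.4138e+9)
1/(w + S) = 1/(137137337557/97 + 3*I*√58182)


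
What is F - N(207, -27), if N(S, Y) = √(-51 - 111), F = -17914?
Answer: -17914 - 9*I*√2 ≈ -17914.0 - 12.728*I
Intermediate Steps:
N(S, Y) = 9*I*√2 (N(S, Y) = √(-162) = 9*I*√2)
F - N(207, -27) = -17914 - 9*I*√2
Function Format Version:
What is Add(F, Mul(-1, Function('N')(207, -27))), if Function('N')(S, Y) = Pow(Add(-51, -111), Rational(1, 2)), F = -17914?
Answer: Add(-17914, Mul(-9, I, Pow(2, Rational(1, 2)))) ≈ Add(-17914., Mul(-12.728, I))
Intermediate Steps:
Function('N')(S, Y) = Mul(9, I, Pow(2, Rational(1, 2))) (Function('N')(S, Y) = Pow(-162, Rational(1, 2)) = Mul(9, I, Pow(2, Rational(1, 2))))
Add(F, Mul(-1, Function('N')(207, -27))) = Add(-17914, Mul(-1, Mul(9, I, Pow(2, Rational(1, 2))))) = Add(-17914, Mul(-9, I, Pow(2, Rational(1, 2))))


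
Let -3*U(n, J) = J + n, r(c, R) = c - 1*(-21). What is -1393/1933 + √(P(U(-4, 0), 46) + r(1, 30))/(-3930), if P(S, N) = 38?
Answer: -1393/1933 - √15/1965 ≈ -0.72261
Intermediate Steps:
r(c, R) = 21 + c (r(c, R) = c + 21 = 21 + c)
U(n, J) = -J/3 - n/3 (U(n, J) = -(J + n)/3 = -J/3 - n/3)
-1393/1933 + √(P(U(-4, 0), 46) + r(1, 30))/(-3930) = -1393/1933 + √(38 + (21 + 1))/(-3930) = -1393*1/1933 + √(38 + 22)*(-1/3930) = -1393/1933 + √60*(-1/3930) = -1393/1933 + (2*√15)*(-1/3930) = -1393/1933 - √15/1965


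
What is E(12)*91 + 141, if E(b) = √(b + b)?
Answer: 141 + 182*√6 ≈ 586.81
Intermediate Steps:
E(b) = √2*√b (E(b) = √(2*b) = √2*√b)
E(12)*91 + 141 = (√2*√12)*91 + 141 = (√2*(2*√3))*91 + 141 = (2*√6)*91 + 141 = 182*√6 + 141 = 141 + 182*√6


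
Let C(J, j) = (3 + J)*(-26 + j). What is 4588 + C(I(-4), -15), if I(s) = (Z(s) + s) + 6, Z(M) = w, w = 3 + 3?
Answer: 4137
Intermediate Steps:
w = 6
Z(M) = 6
I(s) = 12 + s (I(s) = (6 + s) + 6 = 12 + s)
C(J, j) = (-26 + j)*(3 + J)
4588 + C(I(-4), -15) = 4588 + (-78 - 26*(12 - 4) + 3*(-15) + (12 - 4)*(-15)) = 4588 + (-78 - 26*8 - 45 + 8*(-15)) = 4588 + (-78 - 208 - 45 - 120) = 4588 - 451 = 4137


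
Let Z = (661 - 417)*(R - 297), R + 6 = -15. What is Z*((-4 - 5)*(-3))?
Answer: -2094984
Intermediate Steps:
R = -21 (R = -6 - 15 = -21)
Z = -77592 (Z = (661 - 417)*(-21 - 297) = 244*(-318) = -77592)
Z*((-4 - 5)*(-3)) = -77592*(-4 - 5)*(-3) = -(-698328)*(-3) = -77592*27 = -2094984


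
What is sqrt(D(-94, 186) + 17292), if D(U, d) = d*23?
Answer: sqrt(21570) ≈ 146.87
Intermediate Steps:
D(U, d) = 23*d
sqrt(D(-94, 186) + 17292) = sqrt(23*186 + 17292) = sqrt(4278 + 17292) = sqrt(21570)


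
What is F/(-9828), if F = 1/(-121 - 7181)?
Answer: 1/71764056 ≈ 1.3935e-8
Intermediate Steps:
F = -1/7302 (F = 1/(-7302) = -1/7302 ≈ -0.00013695)
F/(-9828) = -1/7302/(-9828) = -1/7302*(-1/9828) = 1/71764056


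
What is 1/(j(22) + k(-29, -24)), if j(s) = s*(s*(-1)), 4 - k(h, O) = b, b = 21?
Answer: -1/501 ≈ -0.0019960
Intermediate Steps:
k(h, O) = -17 (k(h, O) = 4 - 1*21 = 4 - 21 = -17)
j(s) = -s² (j(s) = s*(-s) = -s²)
1/(j(22) + k(-29, -24)) = 1/(-1*22² - 17) = 1/(-1*484 - 17) = 1/(-484 - 17) = 1/(-501) = -1/501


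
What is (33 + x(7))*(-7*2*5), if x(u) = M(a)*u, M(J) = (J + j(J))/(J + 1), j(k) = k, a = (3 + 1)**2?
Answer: -54950/17 ≈ -3232.4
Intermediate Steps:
a = 16 (a = 4**2 = 16)
M(J) = 2*J/(1 + J) (M(J) = (J + J)/(J + 1) = (2*J)/(1 + J) = 2*J/(1 + J))
x(u) = 32*u/17 (x(u) = (2*16/(1 + 16))*u = (2*16/17)*u = (2*16*(1/17))*u = 32*u/17)
(33 + x(7))*(-7*2*5) = (33 + (32/17)*7)*(-7*2*5) = (33 + 224/17)*(-14*5) = (785/17)*(-70) = -54950/17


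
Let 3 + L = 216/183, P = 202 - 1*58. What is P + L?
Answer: 8673/61 ≈ 142.18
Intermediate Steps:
P = 144 (P = 202 - 58 = 144)
L = -111/61 (L = -3 + 216/183 = -3 + 216*(1/183) = -3 + 72/61 = -111/61 ≈ -1.8197)
P + L = 144 - 111/61 = 8673/61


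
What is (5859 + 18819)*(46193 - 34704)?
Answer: 283525542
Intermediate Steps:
(5859 + 18819)*(46193 - 34704) = 24678*11489 = 283525542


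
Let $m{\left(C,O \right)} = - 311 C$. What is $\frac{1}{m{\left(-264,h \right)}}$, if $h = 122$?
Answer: $\frac{1}{82104} \approx 1.218 \cdot 10^{-5}$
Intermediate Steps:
$\frac{1}{m{\left(-264,h \right)}} = \frac{1}{\left(-311\right) \left(-264\right)} = \frac{1}{82104}$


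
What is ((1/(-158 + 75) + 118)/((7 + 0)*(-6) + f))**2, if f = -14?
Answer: 1957201/440896 ≈ 4.4391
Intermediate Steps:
((1/(-158 + 75) + 118)/((7 + 0)*(-6) + f))**2 = ((1/(-158 + 75) + 118)/((7 + 0)*(-6) - 14))**2 = ((1/(-83) + 118)/(7*(-6) - 14))**2 = ((-1/83 + 118)/(-42 - 14))**2 = ((9793/83)/(-56))**2 = ((9793/83)*(-1/56))**2 = (-1399/664)**2 = 1957201/440896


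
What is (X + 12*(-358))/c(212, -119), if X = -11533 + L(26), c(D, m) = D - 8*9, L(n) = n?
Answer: -15803/140 ≈ -112.88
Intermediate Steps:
c(D, m) = -72 + D (c(D, m) = D - 72 = -72 + D)
X = -11507 (X = -11533 + 26 = -11507)
(X + 12*(-358))/c(212, -119) = (-11507 + 12*(-358))/(-72 + 212) = (-11507 - 4296)/140 = -15803*1/140 = -15803/140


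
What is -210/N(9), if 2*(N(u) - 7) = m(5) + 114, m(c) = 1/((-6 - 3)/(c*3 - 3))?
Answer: -63/19 ≈ -3.3158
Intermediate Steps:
m(c) = ⅓ - c/3 (m(c) = 1/(-9/(3*c - 3)) = 1/(-9/(-3 + 3*c)) = ⅓ - c/3)
N(u) = 190/3 (N(u) = 7 + ((⅓ - ⅓*5) + 114)/2 = 7 + ((⅓ - 5/3) + 114)/2 = 7 + (-4/3 + 114)/2 = 7 + (½)*(338/3) = 7 + 169/3 = 190/3)
-210/N(9) = -210/190/3 = -210*3/190 = -63/19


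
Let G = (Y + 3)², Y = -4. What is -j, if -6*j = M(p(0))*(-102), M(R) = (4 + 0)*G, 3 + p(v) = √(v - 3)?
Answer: -68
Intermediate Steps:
p(v) = -3 + √(-3 + v) (p(v) = -3 + √(v - 3) = -3 + √(-3 + v))
G = 1 (G = (-4 + 3)² = (-1)² = 1)
M(R) = 4 (M(R) = (4 + 0)*1 = 4*1 = 4)
j = 68 (j = -2*(-102)/3 = -⅙*(-408) = 68)
-j = -1*68 = -68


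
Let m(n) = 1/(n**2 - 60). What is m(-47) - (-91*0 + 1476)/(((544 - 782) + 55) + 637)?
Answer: -1585735/487823 ≈ -3.2506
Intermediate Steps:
m(n) = 1/(-60 + n**2)
m(-47) - (-91*0 + 1476)/(((544 - 782) + 55) + 637) = 1/(-60 + (-47)**2) - (-91*0 + 1476)/(((544 - 782) + 55) + 637) = 1/(-60 + 2209) - (0 + 1476)/((-238 + 55) + 637) = 1/2149 - 1476/(-183 + 637) = 1/2149 - 1476/454 = 1/2149 - 1*738/227 = 1/2149 - 738/227 = -1585735/487823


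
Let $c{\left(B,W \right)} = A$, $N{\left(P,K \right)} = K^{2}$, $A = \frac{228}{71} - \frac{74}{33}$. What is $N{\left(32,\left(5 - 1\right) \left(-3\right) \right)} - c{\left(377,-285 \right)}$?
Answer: $\frac{335122}{2343} \approx 143.03$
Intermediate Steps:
$A = \frac{2270}{2343}$ ($A = 228 \cdot \frac{1}{71} - \frac{74}{33} = \frac{228}{71} - \frac{74}{33} = \frac{2270}{2343} \approx 0.96884$)
$c{\left(B,W \right)} = \frac{2270}{2343}$
$N{\left(32,\left(5 - 1\right) \left(-3\right) \right)} - c{\left(377,-285 \right)} = \left(\left(5 - 1\right) \left(-3\right)\right)^{2} - \frac{2270}{2343} = \left(4 \left(-3\right)\right)^{2} - \frac{2270}{2343} = \left(-12\right)^{2} - \frac{2270}{2343} = 144 - \frac{2270}{2343} = \frac{335122}{2343}$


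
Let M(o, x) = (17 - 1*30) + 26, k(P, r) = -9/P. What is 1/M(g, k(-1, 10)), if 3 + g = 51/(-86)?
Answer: 1/13 ≈ 0.076923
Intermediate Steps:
g = -309/86 (g = -3 + 51/(-86) = -3 + 51*(-1/86) = -3 - 51/86 = -309/86 ≈ -3.5930)
M(o, x) = 13 (M(o, x) = (17 - 30) + 26 = -13 + 26 = 13)
1/M(g, k(-1, 10)) = 1/13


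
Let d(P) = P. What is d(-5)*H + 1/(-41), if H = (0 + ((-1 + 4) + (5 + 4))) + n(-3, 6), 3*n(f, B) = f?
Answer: -2256/41 ≈ -55.024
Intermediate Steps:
n(f, B) = f/3
H = 11 (H = (0 + ((-1 + 4) + (5 + 4))) + (⅓)*(-3) = (0 + (3 + 9)) - 1 = (0 + 12) - 1 = 12 - 1 = 11)
d(-5)*H + 1/(-41) = -5*11 + 1/(-41) = -55 - 1/41 = -2256/41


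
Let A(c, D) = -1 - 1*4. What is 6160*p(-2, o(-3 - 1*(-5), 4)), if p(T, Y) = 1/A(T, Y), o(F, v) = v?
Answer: -1232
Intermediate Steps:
A(c, D) = -5 (A(c, D) = -1 - 4 = -5)
p(T, Y) = -⅕ (p(T, Y) = 1/(-5) = -⅕)
6160*p(-2, o(-3 - 1*(-5), 4)) = 6160*(-⅕) = -1232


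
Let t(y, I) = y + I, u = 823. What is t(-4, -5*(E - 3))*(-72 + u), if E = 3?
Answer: -3004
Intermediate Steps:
t(y, I) = I + y
t(-4, -5*(E - 3))*(-72 + u) = (-5*(3 - 3) - 4)*(-72 + 823) = (-5*0 - 4)*751 = (0 - 4)*751 = -4*751 = -3004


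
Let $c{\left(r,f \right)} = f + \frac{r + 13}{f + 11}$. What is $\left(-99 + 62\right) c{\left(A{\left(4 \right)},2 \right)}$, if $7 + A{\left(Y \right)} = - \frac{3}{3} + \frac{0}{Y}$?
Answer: $- \frac{1147}{13} \approx -88.231$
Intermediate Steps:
$A{\left(Y \right)} = -8$ ($A{\left(Y \right)} = -7 + \left(- \frac{3}{3} + \frac{0}{Y}\right) = -7 + \left(\left(-3\right) \frac{1}{3} + 0\right) = -7 + \left(-1 + 0\right) = -7 - 1 = -8$)
$c{\left(r,f \right)} = f + \frac{13 + r}{11 + f}$
$\left(-99 + 62\right) c{\left(A{\left(4 \right)},2 \right)} = \left(-99 + 62\right) \frac{13 - 8 + 2^{2} + 11 \cdot 2}{11 + 2} = - 37 \frac{13 - 8 + 4 + 22}{13} = - 37 \cdot \frac{1}{13} \cdot 31 = \left(-37\right) \frac{31}{13} = - \frac{1147}{13}$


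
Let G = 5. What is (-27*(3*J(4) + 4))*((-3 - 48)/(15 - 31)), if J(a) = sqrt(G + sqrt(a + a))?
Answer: -1377/4 - 4131*sqrt(5 + 2*sqrt(2))/16 ≈ -1066.6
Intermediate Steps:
J(a) = sqrt(5 + sqrt(2)*sqrt(a)) (J(a) = sqrt(5 + sqrt(a + a)) = sqrt(5 + sqrt(2*a)) = sqrt(5 + sqrt(2)*sqrt(a)))
(-27*(3*J(4) + 4))*((-3 - 48)/(15 - 31)) = (-27*(3*sqrt(5 + sqrt(2)*sqrt(4)) + 4))*((-3 - 48)/(15 - 31)) = (-27*(3*sqrt(5 + sqrt(2)*2) + 4))*(-51/(-16)) = (-27*(3*sqrt(5 + 2*sqrt(2)) + 4))*(-51*(-1/16)) = -27*(4 + 3*sqrt(5 + 2*sqrt(2)))*(51/16) = (-108 - 81*sqrt(5 + 2*sqrt(2)))*(51/16) = -1377/4 - 4131*sqrt(5 + 2*sqrt(2))/16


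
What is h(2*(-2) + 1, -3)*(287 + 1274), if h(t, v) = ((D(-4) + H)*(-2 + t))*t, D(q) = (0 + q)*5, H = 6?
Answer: -327810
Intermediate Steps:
D(q) = 5*q (D(q) = q*5 = 5*q)
h(t, v) = t*(28 - 14*t) (h(t, v) = ((5*(-4) + 6)*(-2 + t))*t = ((-20 + 6)*(-2 + t))*t = (-14*(-2 + t))*t = (28 - 14*t)*t = t*(28 - 14*t))
h(2*(-2) + 1, -3)*(287 + 1274) = (14*(2*(-2) + 1)*(2 - (2*(-2) + 1)))*(287 + 1274) = (14*(-4 + 1)*(2 - (-4 + 1)))*1561 = (14*(-3)*(2 - 1*(-3)))*1561 = (14*(-3)*(2 + 3))*1561 = (14*(-3)*5)*1561 = -210*1561 = -327810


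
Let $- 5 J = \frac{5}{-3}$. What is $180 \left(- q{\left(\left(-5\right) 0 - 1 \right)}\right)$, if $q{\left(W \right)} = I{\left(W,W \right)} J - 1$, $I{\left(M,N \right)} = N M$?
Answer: $120$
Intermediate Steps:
$I{\left(M,N \right)} = M N$
$J = \frac{1}{3}$ ($J = - \frac{5 \frac{1}{-3}}{5} = - \frac{5 \left(- \frac{1}{3}\right)}{5} = \left(- \frac{1}{5}\right) \left(- \frac{5}{3}\right) = \frac{1}{3} \approx 0.33333$)
$q{\left(W \right)} = -1 + \frac{W^{2}}{3}$ ($q{\left(W \right)} = W W \frac{1}{3} - 1 = W^{2} \cdot \frac{1}{3} - 1 = \frac{W^{2}}{3} - 1 = -1 + \frac{W^{2}}{3}$)
$180 \left(- q{\left(\left(-5\right) 0 - 1 \right)}\right) = 180 \left(- (-1 + \frac{\left(\left(-5\right) 0 - 1\right)^{2}}{3})\right) = 180 \left(- (-1 + \frac{\left(0 - 1\right)^{2}}{3})\right) = 180 \left(- (-1 + \frac{\left(-1\right)^{2}}{3})\right) = 180 \left(- (-1 + \frac{1}{3} \cdot 1)\right) = 180 \left(- (-1 + \frac{1}{3})\right) = 180 \left(\left(-1\right) \left(- \frac{2}{3}\right)\right) = 180 \cdot \frac{2}{3} = 120$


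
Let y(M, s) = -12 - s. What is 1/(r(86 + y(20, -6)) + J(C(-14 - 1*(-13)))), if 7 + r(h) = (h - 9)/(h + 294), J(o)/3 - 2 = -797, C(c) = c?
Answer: -374/894537 ≈ -0.00041809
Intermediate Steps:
J(o) = -2385 (J(o) = 6 + 3*(-797) = 6 - 2391 = -2385)
r(h) = -7 + (-9 + h)/(294 + h) (r(h) = -7 + (h - 9)/(h + 294) = -7 + (-9 + h)/(294 + h))
1/(r(86 + y(20, -6)) + J(C(-14 - 1*(-13)))) = 1/(3*(-689 - 2*(86 + (-12 - 1*(-6))))/(294 + (86 + (-12 - 1*(-6)))) - 2385) = 1/(3*(-689 - 2*(86 + (-12 + 6)))/(294 + (86 + (-12 + 6))) - 2385) = 1/(3*(-689 - 2*(86 - 6))/(294 + (86 - 6)) - 2385) = 1/(3*(-689 - 2*80)/(294 + 80) - 2385) = 1/(3*(-689 - 160)/374 - 2385) = 1/(3*(1/374)*(-849) - 2385) = 1/(-2547/374 - 2385) = 1/(-894537/374) = -374/894537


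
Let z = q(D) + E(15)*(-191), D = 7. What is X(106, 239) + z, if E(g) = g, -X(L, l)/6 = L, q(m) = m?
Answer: -3494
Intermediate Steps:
X(L, l) = -6*L
z = -2858 (z = 7 + 15*(-191) = 7 - 2865 = -2858)
X(106, 239) + z = -6*106 - 2858 = -636 - 2858 = -3494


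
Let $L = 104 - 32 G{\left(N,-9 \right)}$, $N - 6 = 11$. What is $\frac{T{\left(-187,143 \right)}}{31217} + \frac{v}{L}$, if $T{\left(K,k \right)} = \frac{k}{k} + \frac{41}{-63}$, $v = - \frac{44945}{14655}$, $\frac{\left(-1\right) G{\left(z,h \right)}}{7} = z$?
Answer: $- \frac{1936239115}{2505554587368} \approx -0.00077278$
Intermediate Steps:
$N = 17$ ($N = 6 + 11 = 17$)
$G{\left(z,h \right)} = - 7 z$
$v = - \frac{8989}{2931}$ ($v = \left(-44945\right) \frac{1}{14655} = - \frac{8989}{2931} \approx -3.0669$)
$L = 3912$ ($L = 104 - 32 \left(\left(-7\right) 17\right) = 104 - -3808 = 104 + 3808 = 3912$)
$T{\left(K,k \right)} = \frac{22}{63}$ ($T{\left(K,k \right)} = 1 + 41 \left(- \frac{1}{63}\right) = 1 - \frac{41}{63} = \frac{22}{63}$)
$\frac{T{\left(-187,143 \right)}}{31217} + \frac{v}{L} = \frac{22}{63 \cdot 31217} - \frac{8989}{2931 \cdot 3912} = \frac{22}{63} \cdot \frac{1}{31217} - \frac{8989}{11466072} = \frac{22}{1966671} - \frac{8989}{11466072} = - \frac{1936239115}{2505554587368}$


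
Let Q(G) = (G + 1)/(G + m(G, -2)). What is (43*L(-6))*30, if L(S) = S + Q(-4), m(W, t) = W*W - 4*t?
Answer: -15867/2 ≈ -7933.5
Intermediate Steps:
m(W, t) = W² - 4*t
Q(G) = (1 + G)/(8 + G + G²) (Q(G) = (G + 1)/(G + (G² - 4*(-2))) = (1 + G)/(G + (G² + 8)) = (1 + G)/(G + (8 + G²)) = (1 + G)/(8 + G + G²))
L(S) = -3/20 + S (L(S) = S + (1 - 4)/(8 - 4 + (-4)²) = S - 3/(8 - 4 + 16) = S - 3/20 = -3/20 + S)
(43*L(-6))*30 = (43*(-3/20 - 6))*30 = (43*(-123/20))*30 = -5289/20*30 = -15867/2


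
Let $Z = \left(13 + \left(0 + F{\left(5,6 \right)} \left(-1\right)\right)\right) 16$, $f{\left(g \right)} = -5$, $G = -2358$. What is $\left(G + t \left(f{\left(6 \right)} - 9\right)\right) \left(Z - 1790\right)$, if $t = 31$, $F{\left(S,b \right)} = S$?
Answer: $4640304$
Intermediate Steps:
$Z = 128$ ($Z = \left(13 + \left(0 + 5 \left(-1\right)\right)\right) 16 = \left(13 + \left(0 - 5\right)\right) 16 = \left(13 - 5\right) 16 = 8 \cdot 16 = 128$)
$\left(G + t \left(f{\left(6 \right)} - 9\right)\right) \left(Z - 1790\right) = \left(-2358 + 31 \left(-5 - 9\right)\right) \left(128 - 1790\right) = \left(-2358 + 31 \left(-14\right)\right) \left(-1662\right) = \left(-2358 - 434\right) \left(-1662\right) = \left(-2792\right) \left(-1662\right) = 4640304$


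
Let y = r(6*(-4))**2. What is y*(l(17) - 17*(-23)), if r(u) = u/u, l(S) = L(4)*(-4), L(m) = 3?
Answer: 379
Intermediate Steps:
l(S) = -12 (l(S) = 3*(-4) = -12)
r(u) = 1
y = 1 (y = 1**2 = 1)
y*(l(17) - 17*(-23)) = 1*(-12 - 17*(-23)) = 1*(-12 + 391) = 1*379 = 379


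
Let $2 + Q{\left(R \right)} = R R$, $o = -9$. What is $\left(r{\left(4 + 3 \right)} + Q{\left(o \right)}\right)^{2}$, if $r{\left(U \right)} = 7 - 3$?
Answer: $6889$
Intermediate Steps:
$r{\left(U \right)} = 4$
$Q{\left(R \right)} = -2 + R^{2}$ ($Q{\left(R \right)} = -2 + R R = -2 + R^{2}$)
$\left(r{\left(4 + 3 \right)} + Q{\left(o \right)}\right)^{2} = \left(4 - \left(2 - \left(-9\right)^{2}\right)\right)^{2} = \left(4 + \left(-2 + 81\right)\right)^{2} = \left(4 + 79\right)^{2} = 83^{2} = 6889$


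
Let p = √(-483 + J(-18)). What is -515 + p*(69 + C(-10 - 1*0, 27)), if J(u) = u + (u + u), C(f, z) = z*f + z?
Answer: -515 - 174*I*√537 ≈ -515.0 - 4032.1*I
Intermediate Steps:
C(f, z) = z + f*z (C(f, z) = f*z + z = z + f*z)
J(u) = 3*u (J(u) = u + 2*u = 3*u)
p = I*√537 (p = √(-483 + 3*(-18)) = √(-483 - 54) = √(-537) = I*√537 ≈ 23.173*I)
-515 + p*(69 + C(-10 - 1*0, 27)) = -515 + (I*√537)*(69 + 27*(1 + (-10 - 1*0))) = -515 + (I*√537)*(69 + 27*(1 + (-10 + 0))) = -515 + (I*√537)*(69 + 27*(1 - 10)) = -515 + (I*√537)*(69 + 27*(-9)) = -515 + (I*√537)*(69 - 243) = -515 + (I*√537)*(-174) = -515 - 174*I*√537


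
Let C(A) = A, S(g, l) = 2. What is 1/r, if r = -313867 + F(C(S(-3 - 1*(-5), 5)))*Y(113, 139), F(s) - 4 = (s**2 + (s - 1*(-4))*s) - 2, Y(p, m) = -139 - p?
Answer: -1/318403 ≈ -3.1407e-6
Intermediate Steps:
F(s) = 2 + s**2 + s*(4 + s) (F(s) = 4 + ((s**2 + (s - 1*(-4))*s) - 2) = 4 + ((s**2 + (s + 4)*s) - 2) = 4 + ((s**2 + (4 + s)*s) - 2) = 4 + ((s**2 + s*(4 + s)) - 2) = 4 + (-2 + s**2 + s*(4 + s)) = 2 + s**2 + s*(4 + s))
r = -318403 (r = -313867 + (2 + 2*2**2 + 4*2)*(-139 - 1*113) = -313867 + (2 + 2*4 + 8)*(-139 - 113) = -313867 + (2 + 8 + 8)*(-252) = -313867 + 18*(-252) = -313867 - 4536 = -318403)
1/r = 1/(-318403) = -1/318403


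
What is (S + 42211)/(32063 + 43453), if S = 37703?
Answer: 13319/12586 ≈ 1.0582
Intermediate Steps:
(S + 42211)/(32063 + 43453) = (37703 + 42211)/(32063 + 43453) = 79914/75516 = 79914*(1/75516) = 13319/12586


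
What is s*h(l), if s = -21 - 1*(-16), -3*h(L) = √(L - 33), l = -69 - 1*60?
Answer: 15*I*√2 ≈ 21.213*I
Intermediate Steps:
l = -129 (l = -69 - 60 = -129)
h(L) = -√(-33 + L)/3 (h(L) = -√(L - 33)/3 = -√(-33 + L)/3)
s = -5 (s = -21 + 16 = -5)
s*h(l) = -(-5)*√(-33 - 129)/3 = -(-5)*√(-162)/3 = -(-5)*9*I*√2/3 = -(-15)*I*√2 = 15*I*√2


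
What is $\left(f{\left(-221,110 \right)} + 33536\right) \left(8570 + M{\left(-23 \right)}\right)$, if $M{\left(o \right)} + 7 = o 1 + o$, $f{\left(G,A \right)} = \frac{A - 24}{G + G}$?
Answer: $\frac{3713117913}{13} \approx 2.8562 \cdot 10^{8}$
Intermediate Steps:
$f{\left(G,A \right)} = \frac{-24 + A}{2 G}$
$M{\left(o \right)} = -7 + 2 o$ ($M{\left(o \right)} = -7 + \left(o 1 + o\right) = -7 + \left(o + o\right) = -7 + 2 o$)
$\left(f{\left(-221,110 \right)} + 33536\right) \left(8570 + M{\left(-23 \right)}\right) = \left(\frac{-24 + 110}{2 \left(-221\right)} + 33536\right) \left(8570 + \left(-7 + 2 \left(-23\right)\right)\right) = \left(\frac{1}{2} \left(- \frac{1}{221}\right) 86 + 33536\right) \left(8570 - 53\right) = \left(- \frac{43}{221} + 33536\right) \left(8570 - 53\right) = \frac{7411413}{221} \cdot 8517 = \frac{3713117913}{13}$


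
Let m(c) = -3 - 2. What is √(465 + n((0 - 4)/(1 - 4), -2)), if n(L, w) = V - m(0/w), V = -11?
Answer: 3*√51 ≈ 21.424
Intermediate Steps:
m(c) = -5
n(L, w) = -6 (n(L, w) = -11 - 1*(-5) = -11 + 5 = -6)
√(465 + n((0 - 4)/(1 - 4), -2)) = √(465 - 6) = √459 = 3*√51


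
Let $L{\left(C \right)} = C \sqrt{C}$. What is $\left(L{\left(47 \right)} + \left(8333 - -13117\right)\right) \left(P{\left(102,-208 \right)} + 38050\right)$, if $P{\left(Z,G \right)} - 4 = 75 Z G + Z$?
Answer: $-33312793800 - 72993068 \sqrt{47} \approx -3.3813 \cdot 10^{10}$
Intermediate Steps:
$P{\left(Z,G \right)} = 4 + Z + 75 G Z$ ($P{\left(Z,G \right)} = 4 + \left(75 Z G + Z\right) = 4 + \left(75 G Z + Z\right) = 4 + \left(Z + 75 G Z\right) = 4 + Z + 75 G Z$)
$L{\left(C \right)} = C^{\frac{3}{2}}$
$\left(L{\left(47 \right)} + \left(8333 - -13117\right)\right) \left(P{\left(102,-208 \right)} + 38050\right) = \left(47^{\frac{3}{2}} + \left(8333 - -13117\right)\right) \left(\left(4 + 102 + 75 \left(-208\right) 102\right) + 38050\right) = \left(47 \sqrt{47} + \left(8333 + 13117\right)\right) \left(\left(4 + 102 - 1591200\right) + 38050\right) = \left(47 \sqrt{47} + 21450\right) \left(-1591094 + 38050\right) = \left(21450 + 47 \sqrt{47}\right) \left(-1553044\right) = -33312793800 - 72993068 \sqrt{47}$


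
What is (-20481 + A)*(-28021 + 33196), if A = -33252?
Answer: -278068275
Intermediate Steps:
(-20481 + A)*(-28021 + 33196) = (-20481 - 33252)*(-28021 + 33196) = -53733*5175 = -278068275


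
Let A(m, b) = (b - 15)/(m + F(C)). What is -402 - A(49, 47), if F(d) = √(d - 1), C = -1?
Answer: 2*(-201*√2 + 9865*I)/(√2 - 49*I) ≈ -402.65 + 0.018833*I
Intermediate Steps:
F(d) = √(-1 + d)
A(m, b) = (-15 + b)/(m + I*√2) (A(m, b) = (b - 15)/(m + √(-1 - 1)) = (-15 + b)/(m + √(-2)) = (-15 + b)/(m + I*√2))
-402 - A(49, 47) = -402 - (-15 + 47)/(49 + I*√2) = -402 - 32/(49 + I*√2)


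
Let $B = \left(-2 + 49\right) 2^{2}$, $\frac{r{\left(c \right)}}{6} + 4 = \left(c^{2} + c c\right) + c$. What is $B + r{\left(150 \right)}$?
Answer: $271064$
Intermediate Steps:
$r{\left(c \right)} = -24 + 6 c + 12 c^{2}$ ($r{\left(c \right)} = -24 + 6 \left(\left(c^{2} + c c\right) + c\right) = -24 + 6 \left(\left(c^{2} + c^{2}\right) + c\right) = -24 + 6 \left(2 c^{2} + c\right) = -24 + 6 \left(c + 2 c^{2}\right) = -24 + \left(6 c + 12 c^{2}\right) = -24 + 6 c + 12 c^{2}$)
$B = 188$ ($B = 47 \cdot 4 = 188$)
$B + r{\left(150 \right)} = 188 + \left(-24 + 6 \cdot 150 + 12 \cdot 150^{2}\right) = 188 + \left(-24 + 900 + 12 \cdot 22500\right) = 188 + \left(-24 + 900 + 270000\right) = 188 + 270876 = 271064$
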